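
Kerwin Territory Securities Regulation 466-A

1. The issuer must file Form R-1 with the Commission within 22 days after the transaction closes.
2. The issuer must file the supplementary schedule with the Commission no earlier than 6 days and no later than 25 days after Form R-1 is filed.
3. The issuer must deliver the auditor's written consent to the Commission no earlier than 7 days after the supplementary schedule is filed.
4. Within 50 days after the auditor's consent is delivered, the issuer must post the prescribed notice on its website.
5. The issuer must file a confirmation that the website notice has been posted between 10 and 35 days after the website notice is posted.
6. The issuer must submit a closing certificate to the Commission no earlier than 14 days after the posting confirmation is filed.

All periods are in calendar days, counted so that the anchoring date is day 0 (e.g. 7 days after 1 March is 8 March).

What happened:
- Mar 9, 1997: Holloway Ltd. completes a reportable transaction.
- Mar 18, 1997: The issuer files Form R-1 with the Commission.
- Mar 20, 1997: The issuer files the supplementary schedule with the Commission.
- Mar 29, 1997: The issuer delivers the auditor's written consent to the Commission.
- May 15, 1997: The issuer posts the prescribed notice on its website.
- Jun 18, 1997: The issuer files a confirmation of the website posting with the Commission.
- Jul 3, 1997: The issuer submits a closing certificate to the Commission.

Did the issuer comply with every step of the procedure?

(1) due by Mar 9, 1997 + 22 days = Mar 31, 1997; completed Mar 18, 1997, before the deadline.
(2) the permitted window runs from Mar 18, 1997 + 6 = Mar 24, 1997 to Mar 18, 1997 + 25 = Apr 12, 1997; Mar 20, 1997 is 4 days too early.

No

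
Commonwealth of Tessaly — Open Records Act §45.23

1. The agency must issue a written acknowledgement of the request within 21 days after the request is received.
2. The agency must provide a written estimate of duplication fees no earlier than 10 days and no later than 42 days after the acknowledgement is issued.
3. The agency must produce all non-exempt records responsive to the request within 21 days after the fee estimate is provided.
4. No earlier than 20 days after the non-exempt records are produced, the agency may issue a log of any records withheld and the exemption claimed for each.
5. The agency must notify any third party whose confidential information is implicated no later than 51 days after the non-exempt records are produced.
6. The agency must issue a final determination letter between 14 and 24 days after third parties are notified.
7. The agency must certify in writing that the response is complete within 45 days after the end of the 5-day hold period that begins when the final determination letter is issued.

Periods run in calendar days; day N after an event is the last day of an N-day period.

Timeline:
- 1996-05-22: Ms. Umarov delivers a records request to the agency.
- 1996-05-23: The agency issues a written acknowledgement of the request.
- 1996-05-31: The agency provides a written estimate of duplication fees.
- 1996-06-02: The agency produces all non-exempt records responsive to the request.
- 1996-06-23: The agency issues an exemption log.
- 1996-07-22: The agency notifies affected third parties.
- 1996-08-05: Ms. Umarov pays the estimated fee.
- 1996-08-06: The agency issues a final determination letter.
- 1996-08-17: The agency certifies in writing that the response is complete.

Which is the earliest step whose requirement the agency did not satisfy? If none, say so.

Step 1: 21 days after 1996-05-22 (when the request is received) is 1996-06-12; completed 1996-05-23, before the deadline.
Step 2: the window is 10–42 days after 1996-05-23 (when the acknowledgement is issued), so 1996-06-02 through 1996-07-04; 1996-05-31 is 2 days too early.
No need to go further; step 2 was not satisfied.

Step 2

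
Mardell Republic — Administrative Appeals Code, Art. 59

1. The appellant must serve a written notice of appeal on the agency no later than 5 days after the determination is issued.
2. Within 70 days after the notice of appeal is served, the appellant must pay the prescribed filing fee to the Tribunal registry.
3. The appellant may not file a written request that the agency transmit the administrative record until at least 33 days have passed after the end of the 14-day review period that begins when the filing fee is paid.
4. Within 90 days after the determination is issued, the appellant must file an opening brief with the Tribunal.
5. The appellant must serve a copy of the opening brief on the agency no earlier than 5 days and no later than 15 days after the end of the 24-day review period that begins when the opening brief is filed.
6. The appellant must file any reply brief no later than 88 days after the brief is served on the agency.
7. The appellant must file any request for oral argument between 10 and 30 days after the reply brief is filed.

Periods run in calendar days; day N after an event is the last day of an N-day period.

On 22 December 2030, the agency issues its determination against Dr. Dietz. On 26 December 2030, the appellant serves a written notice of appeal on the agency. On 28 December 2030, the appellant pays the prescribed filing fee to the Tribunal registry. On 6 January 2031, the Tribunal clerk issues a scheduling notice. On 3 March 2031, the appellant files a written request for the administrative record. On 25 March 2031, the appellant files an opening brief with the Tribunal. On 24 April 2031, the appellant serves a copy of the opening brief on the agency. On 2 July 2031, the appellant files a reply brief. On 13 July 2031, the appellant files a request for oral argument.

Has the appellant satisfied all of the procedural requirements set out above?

(1) due by 22 December 2030 + 5 days = 27 December 2030; completed 26 December 2030, before the deadline.
(2) due by 26 December 2030 + 70 days = 6 March 2031; completed 28 December 2030, before the deadline.
(3) permitted from 11 January 2031 + 33 days = 13 February 2031 onward; 3 March 2031 is on or after that date.
(4) due by 22 December 2030 + 90 days = 22 March 2031; 25 March 2031 misses that deadline by 3 days.

No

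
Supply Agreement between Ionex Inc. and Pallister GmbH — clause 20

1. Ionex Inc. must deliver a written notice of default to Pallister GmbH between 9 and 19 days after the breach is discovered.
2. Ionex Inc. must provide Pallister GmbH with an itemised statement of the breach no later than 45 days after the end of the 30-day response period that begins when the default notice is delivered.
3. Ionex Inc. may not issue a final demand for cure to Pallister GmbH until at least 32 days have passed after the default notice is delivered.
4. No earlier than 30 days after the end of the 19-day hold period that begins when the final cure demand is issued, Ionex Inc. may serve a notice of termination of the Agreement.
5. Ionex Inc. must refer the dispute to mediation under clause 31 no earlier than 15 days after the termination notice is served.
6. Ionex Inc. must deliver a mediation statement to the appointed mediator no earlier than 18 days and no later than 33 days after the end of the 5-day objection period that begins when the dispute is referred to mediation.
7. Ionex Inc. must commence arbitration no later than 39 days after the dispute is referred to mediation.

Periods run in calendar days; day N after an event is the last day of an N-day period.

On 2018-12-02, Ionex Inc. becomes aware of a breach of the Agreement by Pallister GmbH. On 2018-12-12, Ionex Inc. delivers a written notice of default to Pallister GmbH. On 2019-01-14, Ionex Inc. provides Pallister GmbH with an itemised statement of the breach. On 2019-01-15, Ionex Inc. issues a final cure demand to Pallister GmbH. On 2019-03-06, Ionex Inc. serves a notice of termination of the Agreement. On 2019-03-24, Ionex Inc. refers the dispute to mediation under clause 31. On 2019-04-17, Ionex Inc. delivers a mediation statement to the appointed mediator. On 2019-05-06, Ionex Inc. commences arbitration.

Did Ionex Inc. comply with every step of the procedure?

No

Step 1 — 9 and 19 days from 2018-12-02 (when the breach is discovered) are 2018-12-11 and 2018-12-21 respectively; done 2018-12-12 — within the window.
Step 2 — counting 45 days from 2019-01-11 (end of the 30-day response period, which began when the default notice is delivered on 2018-12-12) gives a deadline of 2019-02-25; completed 2019-01-14, before the deadline.
Step 3 — must wait 32 days from 2018-12-12 (when the default notice is delivered), so not before 2019-01-13; done 2019-01-15 — permitted.
Step 4 — must wait 30 days from 2019-02-03 (end of the 19-day hold period, which began when the final cure demand is issued on 2019-01-15), so not before 2019-03-05; done 2019-03-06, after the minimum wait.
Step 5 — must wait 15 days from 2019-03-06 (when the termination notice is served), so not before 2019-03-21; done 2019-03-24 — permitted.
Step 6 — 18 and 33 days from 2019-03-29 (end of the 5-day objection period, which began when the dispute is referred to mediation on 2019-03-24) are 2019-04-16 and 2019-05-01 respectively; 2019-04-17 falls inside that range.
Step 7 — counting 39 days from 2019-03-24 (when the dispute is referred to mediation) gives a deadline of 2019-05-02; not done until 2019-05-06, 4 days after the deadline.
The procedure was therefore not followed at step 7.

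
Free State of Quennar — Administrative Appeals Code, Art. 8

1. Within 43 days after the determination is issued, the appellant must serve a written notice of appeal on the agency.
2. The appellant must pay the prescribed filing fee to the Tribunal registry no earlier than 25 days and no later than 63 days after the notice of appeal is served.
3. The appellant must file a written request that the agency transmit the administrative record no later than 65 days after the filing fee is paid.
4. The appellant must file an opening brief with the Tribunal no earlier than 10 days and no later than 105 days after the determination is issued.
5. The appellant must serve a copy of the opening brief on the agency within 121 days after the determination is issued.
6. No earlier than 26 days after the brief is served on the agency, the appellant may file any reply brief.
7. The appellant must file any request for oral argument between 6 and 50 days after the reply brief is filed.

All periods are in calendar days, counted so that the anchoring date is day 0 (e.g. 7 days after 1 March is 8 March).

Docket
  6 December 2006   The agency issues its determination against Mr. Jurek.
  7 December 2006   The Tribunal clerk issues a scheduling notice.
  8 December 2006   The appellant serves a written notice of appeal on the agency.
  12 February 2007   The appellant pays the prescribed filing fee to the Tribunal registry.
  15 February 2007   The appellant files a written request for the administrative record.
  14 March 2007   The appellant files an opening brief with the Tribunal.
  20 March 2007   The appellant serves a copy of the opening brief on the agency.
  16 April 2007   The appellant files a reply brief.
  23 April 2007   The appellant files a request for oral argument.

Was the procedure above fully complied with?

Step 1: 43 days after 6 December 2006 (when the determination is issued) is 18 January 2007; 8 December 2006 is within that limit.
Step 2: the window is 25–63 days after 8 December 2006 (when the notice of appeal is served), so 2 January 2007 through 9 February 2007; 12 February 2007 is 3 days past the end of the window.

No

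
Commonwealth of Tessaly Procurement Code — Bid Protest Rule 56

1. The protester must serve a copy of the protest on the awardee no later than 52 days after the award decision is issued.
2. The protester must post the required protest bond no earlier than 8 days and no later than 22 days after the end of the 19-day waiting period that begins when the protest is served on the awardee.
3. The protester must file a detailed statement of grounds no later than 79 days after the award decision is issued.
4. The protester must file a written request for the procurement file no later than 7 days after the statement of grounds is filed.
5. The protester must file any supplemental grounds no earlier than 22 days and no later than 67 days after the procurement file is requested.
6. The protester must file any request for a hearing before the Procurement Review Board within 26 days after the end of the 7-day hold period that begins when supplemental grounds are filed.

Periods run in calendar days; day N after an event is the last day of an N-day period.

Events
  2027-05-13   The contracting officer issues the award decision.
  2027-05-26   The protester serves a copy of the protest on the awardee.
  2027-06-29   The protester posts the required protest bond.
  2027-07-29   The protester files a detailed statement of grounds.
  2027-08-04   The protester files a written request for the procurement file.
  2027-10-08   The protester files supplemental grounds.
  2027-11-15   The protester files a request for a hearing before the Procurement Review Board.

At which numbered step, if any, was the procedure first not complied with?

Step 1 — counting 52 days from 2027-05-13 (when the award decision is issued) gives a deadline of 2027-07-04; done 2027-05-26 — timely.
Step 2 — 8 and 22 days from 2027-06-14 (end of the 19-day waiting period, which began when the protest is served on the awardee on 2027-05-26) are 2027-06-22 and 2027-07-06 respectively; done 2027-06-29, which is between those dates.
Step 3 — counting 79 days from 2027-05-13 (when the award decision is issued) gives a deadline of 2027-07-31; completed 2027-07-29, before the deadline.
Step 4 — counting 7 days from 2027-07-29 (when the statement of grounds is filed) gives a deadline of 2027-08-05; done 2027-08-04 — timely.
Step 5 — 22 and 67 days from 2027-08-04 (when the procurement file is requested) are 2027-08-26 and 2027-10-10 respectively; done 2027-10-08, which is between those dates.
Step 6 — counting 26 days from 2027-10-15 (end of the 7-day hold period, which began when supplemental grounds are filed on 2027-10-08) gives a deadline of 2027-11-10; 2027-11-15 misses that deadline by 5 days.
That is the first point of non-compliance.

Step 6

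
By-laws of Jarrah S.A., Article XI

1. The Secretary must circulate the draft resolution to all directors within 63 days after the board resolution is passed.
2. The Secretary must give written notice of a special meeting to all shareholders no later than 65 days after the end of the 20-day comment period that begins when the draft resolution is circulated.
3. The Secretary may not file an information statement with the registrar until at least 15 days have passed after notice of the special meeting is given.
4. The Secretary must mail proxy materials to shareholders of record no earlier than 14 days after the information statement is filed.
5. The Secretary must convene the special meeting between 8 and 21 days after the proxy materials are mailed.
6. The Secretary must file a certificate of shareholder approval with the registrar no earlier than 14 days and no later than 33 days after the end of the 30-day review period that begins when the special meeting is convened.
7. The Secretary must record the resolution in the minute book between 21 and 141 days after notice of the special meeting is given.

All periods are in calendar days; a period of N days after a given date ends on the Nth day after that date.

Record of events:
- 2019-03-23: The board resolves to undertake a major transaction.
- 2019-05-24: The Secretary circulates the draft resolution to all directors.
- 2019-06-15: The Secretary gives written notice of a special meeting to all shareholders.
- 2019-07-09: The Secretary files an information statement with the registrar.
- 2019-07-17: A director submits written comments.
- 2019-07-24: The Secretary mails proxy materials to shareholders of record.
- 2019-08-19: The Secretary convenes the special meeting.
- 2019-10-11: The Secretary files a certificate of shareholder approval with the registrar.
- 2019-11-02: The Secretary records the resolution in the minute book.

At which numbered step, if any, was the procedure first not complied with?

Step 1: 63 days after 2019-03-23 (when the board resolution is passed) is 2019-05-25; done 2019-05-24 — timely.
Step 2: 65 days after 2019-06-13 (end of the 20-day comment period, which began when the draft resolution is circulated on 2019-05-24) is 2019-08-17; done 2019-06-15 — timely.
Step 3: the earliest permitted date is 15 days after 2019-06-15 (when notice of the special meeting is given), i.e. 2019-06-30; done 2019-07-09 — permitted.
Step 4: the earliest permitted date is 14 days after 2019-07-09 (when the information statement is filed), i.e. 2019-07-23; 2019-07-24 is on or after that date.
Step 5: the window is 8–21 days after 2019-07-24 (when the proxy materials are mailed), so 2019-08-01 through 2019-08-14; 2019-08-19 is 5 days past the end of the window.
No need to go further; step 5 was not satisfied.

Step 5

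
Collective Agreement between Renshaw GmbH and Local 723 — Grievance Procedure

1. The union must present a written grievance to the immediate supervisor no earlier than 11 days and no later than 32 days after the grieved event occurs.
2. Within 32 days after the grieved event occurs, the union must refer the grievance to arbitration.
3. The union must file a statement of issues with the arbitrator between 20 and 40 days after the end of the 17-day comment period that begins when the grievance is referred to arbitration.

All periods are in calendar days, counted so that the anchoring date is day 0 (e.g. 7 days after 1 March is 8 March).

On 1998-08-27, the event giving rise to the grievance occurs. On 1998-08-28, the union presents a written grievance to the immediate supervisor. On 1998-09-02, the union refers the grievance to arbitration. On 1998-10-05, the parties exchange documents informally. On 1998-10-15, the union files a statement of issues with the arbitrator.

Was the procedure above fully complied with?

No

Step 1: the window is 11–32 days after 1998-08-27 (when the grieved event occurs), so 1998-09-07 through 1998-09-28; done 1998-08-28 — 10 days before the window opened.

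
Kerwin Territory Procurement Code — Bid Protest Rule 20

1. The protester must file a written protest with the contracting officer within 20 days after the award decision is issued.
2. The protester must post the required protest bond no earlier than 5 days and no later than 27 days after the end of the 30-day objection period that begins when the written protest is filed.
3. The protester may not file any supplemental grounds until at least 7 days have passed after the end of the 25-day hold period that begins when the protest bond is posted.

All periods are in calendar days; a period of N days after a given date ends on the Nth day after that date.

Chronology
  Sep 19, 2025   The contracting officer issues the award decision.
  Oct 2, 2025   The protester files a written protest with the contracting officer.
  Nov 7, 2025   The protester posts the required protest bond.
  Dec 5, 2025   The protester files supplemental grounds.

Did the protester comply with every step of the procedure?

Step 1: 20 days after Sep 19, 2025 (when the award decision is issued) is Oct 9, 2025; Oct 2, 2025 is within that limit.
Step 2: the window is 5–27 days after Nov 1, 2025 (end of the 30-day objection period, which began when the written protest is filed on Oct 2, 2025), so Nov 6, 2025 through Nov 28, 2025; done Nov 7, 2025 — within the window.
Step 3: the earliest permitted date is 7 days after Dec 2, 2025 (end of the 25-day hold period, which began when the protest bond is posted on Nov 7, 2025), i.e. Dec 9, 2025; done Dec 5, 2025 — 4 days too early.
Later steps need not be reached.

No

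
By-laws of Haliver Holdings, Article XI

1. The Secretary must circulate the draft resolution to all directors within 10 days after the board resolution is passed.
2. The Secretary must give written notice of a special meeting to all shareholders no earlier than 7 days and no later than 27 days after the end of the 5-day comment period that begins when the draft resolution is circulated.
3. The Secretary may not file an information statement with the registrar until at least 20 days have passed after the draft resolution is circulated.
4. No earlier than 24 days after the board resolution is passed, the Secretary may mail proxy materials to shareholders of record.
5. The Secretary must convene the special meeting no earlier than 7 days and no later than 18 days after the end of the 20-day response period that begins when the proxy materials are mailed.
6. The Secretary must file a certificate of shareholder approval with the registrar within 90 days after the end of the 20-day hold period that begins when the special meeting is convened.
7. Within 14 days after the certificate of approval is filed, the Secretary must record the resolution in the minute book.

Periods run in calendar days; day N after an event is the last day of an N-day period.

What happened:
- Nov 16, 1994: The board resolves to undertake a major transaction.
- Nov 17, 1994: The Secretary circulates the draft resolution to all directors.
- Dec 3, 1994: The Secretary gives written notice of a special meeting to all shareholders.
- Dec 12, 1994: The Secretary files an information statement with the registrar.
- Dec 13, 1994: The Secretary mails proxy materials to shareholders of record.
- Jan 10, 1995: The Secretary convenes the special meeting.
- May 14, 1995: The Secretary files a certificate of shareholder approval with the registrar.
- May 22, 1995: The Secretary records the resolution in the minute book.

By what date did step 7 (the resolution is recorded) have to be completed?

May 28, 1995

Step 7 runs from May 14, 1995, when the certificate of approval is filed. 14 days after May 14, 1995 is May 28, 1995.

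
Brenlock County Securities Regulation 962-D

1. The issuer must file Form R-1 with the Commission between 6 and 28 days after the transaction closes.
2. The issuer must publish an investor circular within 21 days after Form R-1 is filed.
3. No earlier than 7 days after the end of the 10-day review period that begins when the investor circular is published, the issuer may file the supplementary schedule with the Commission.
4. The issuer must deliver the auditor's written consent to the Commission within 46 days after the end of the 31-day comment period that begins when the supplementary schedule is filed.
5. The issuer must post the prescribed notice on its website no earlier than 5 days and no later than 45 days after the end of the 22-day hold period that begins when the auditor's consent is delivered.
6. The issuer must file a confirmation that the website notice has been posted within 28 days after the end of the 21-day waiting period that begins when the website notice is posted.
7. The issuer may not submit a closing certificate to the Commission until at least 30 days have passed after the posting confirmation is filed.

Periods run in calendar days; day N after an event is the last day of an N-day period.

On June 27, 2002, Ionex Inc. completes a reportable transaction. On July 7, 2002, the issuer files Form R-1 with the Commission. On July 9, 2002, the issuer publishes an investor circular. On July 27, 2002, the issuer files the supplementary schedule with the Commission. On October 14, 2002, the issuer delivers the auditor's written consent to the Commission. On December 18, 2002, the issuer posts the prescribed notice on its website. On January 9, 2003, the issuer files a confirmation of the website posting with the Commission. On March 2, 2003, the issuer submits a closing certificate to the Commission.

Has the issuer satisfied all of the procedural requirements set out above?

Step 1: the window is 6–28 days after June 27, 2002 (when the transaction closes), so July 3, 2002 through July 25, 2002; done July 7, 2002 — within the window.
Step 2: 21 days after July 7, 2002 (when Form R-1 is filed) is July 28, 2002; done July 9, 2002 — timely.
Step 3: the earliest permitted date is 7 days after July 19, 2002 (end of the 10-day review period, which began when the investor circular is published on July 9, 2002), i.e. July 26, 2002; done July 27, 2002 — permitted.
Step 4: 46 days after August 27, 2002 (end of the 31-day comment period, which began when the supplementary schedule is filed on July 27, 2002) is October 12, 2002; not done until October 14, 2002, 2 days after the deadline.

No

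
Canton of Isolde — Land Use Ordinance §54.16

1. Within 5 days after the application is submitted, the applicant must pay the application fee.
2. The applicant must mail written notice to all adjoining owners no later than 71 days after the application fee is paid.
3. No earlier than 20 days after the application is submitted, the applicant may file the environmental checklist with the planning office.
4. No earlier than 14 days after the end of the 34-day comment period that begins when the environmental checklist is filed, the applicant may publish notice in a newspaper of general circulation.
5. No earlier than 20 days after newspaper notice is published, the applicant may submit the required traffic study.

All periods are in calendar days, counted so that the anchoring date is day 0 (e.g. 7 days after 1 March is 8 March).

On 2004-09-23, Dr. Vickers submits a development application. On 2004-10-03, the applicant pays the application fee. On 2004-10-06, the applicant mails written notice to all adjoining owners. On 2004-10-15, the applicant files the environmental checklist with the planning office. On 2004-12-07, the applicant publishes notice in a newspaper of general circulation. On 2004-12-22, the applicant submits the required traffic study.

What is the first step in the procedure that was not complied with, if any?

Step 1

(1) due by 2004-09-23 + 5 days = 2004-09-28; 2004-10-03 misses that deadline by 5 days.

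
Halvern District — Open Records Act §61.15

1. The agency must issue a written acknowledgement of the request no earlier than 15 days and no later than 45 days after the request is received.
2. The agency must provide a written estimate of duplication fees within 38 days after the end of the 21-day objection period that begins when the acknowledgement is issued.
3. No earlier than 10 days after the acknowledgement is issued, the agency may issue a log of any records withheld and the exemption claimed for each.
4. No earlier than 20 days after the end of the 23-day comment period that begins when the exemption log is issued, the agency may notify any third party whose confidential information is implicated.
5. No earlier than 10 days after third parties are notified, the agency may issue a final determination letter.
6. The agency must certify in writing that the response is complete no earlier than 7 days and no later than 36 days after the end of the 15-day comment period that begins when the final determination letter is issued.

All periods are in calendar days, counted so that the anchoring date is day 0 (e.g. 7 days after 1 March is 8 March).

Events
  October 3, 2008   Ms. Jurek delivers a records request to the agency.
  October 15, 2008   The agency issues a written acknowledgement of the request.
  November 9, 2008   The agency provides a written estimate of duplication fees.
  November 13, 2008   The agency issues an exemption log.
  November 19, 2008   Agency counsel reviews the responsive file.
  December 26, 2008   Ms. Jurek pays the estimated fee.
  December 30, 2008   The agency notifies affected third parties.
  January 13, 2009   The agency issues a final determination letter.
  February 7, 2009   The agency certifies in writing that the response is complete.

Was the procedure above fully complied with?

Step 1: the window is 15–45 days after October 3, 2008 (when the request is received), so October 18, 2008 through November 17, 2008; October 15, 2008 is 3 days too early.

No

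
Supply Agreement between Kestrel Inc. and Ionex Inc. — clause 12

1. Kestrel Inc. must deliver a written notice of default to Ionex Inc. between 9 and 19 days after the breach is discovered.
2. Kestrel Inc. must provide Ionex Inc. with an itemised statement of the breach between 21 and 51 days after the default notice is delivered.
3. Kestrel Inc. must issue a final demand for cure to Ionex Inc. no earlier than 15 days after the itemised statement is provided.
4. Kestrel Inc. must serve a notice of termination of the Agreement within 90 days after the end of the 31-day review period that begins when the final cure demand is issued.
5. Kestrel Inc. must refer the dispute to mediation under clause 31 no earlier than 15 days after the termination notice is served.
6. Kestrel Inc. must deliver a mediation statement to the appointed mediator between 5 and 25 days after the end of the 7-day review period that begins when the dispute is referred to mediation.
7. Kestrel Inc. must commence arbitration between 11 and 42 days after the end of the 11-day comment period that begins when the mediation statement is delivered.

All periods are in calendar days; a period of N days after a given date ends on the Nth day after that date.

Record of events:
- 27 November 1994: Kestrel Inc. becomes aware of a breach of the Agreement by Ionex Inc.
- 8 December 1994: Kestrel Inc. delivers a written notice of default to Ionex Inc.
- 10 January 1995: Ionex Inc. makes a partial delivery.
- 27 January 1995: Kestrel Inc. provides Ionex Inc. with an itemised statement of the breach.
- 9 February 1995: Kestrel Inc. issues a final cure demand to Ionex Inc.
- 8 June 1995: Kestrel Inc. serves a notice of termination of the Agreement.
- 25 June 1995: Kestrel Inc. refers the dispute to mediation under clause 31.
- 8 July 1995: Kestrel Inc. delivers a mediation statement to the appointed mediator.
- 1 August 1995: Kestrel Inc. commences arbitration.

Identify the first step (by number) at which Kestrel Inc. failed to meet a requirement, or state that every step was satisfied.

(1) the permitted window runs from 27 November 1994 + 9 = 6 December 1994 to 27 November 1994 + 19 = 16 December 1994; done 8 December 1994 — within the window.
(2) the permitted window runs from 8 December 1994 + 21 = 29 December 1994 to 8 December 1994 + 51 = 28 January 1995; done 27 January 1995, which is between those dates.
(3) permitted from 27 January 1995 + 15 days = 11 February 1995 onward; acted on 9 February 1995, 2 days prematurely.
Later steps need not be reached.

Step 3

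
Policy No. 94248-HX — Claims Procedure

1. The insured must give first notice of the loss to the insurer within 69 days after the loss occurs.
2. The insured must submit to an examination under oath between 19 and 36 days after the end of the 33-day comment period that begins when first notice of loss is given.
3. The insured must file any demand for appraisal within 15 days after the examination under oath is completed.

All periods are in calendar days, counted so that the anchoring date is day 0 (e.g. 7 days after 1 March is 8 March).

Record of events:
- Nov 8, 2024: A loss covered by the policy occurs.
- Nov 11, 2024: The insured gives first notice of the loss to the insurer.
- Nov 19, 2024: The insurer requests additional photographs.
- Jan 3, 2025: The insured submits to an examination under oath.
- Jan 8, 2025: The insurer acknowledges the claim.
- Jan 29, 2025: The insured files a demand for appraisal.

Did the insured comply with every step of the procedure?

Step 1: 69 days after Nov 8, 2024 (when the loss occurs) is Jan 16, 2025; completed Nov 11, 2024, before the deadline.
Step 2: the window is 19–36 days after Dec 14, 2024 (end of the 33-day comment period, which began when first notice of loss is given on Nov 11, 2024), so Jan 2, 2025 through Jan 19, 2025; done Jan 3, 2025 — within the window.
Step 3: 15 days after Jan 3, 2025 (when the examination under oath is completed) is Jan 18, 2025; not done until Jan 29, 2025, 11 days after the deadline.
The analysis stops there.

No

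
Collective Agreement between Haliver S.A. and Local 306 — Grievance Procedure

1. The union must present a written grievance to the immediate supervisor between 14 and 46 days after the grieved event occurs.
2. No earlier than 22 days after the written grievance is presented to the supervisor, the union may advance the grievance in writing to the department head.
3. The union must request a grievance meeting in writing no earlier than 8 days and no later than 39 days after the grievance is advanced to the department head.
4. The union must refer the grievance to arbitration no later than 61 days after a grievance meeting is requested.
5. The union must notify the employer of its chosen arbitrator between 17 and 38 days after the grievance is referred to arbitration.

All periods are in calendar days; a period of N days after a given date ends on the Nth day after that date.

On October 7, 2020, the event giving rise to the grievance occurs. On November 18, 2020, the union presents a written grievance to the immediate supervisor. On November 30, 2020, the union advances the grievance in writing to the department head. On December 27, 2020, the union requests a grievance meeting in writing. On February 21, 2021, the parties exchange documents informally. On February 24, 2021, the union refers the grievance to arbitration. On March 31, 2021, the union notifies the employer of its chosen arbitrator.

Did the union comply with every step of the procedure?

No

Step 1: the window is 14–46 days after October 7, 2020 (when the grieved event occurs), so October 21, 2020 through November 22, 2020; done November 18, 2020, which is between those dates.
Step 2: the earliest permitted date is 22 days after November 18, 2020 (when the written grievance is presented to the supervisor), i.e. December 10, 2020; acted on November 30, 2020, 10 days prematurely.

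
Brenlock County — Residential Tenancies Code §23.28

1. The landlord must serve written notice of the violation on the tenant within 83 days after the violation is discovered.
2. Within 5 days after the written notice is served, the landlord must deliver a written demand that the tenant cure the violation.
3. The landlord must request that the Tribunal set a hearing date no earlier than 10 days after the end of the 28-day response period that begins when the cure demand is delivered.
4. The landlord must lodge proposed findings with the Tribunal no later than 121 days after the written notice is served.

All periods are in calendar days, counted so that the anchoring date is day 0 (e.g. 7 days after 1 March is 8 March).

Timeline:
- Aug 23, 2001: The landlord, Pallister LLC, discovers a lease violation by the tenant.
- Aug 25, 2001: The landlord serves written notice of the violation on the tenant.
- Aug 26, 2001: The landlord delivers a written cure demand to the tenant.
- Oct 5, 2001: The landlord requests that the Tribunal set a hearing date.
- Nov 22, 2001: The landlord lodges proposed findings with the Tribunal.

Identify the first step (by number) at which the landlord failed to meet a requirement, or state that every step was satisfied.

None — every step was satisfied

Step 1 — counting 83 days from Aug 23, 2001 (when the violation is discovered) gives a deadline of Nov 14, 2001; done Aug 25, 2001 — timely.
Step 2 — counting 5 days from Aug 25, 2001 (when the written notice is served) gives a deadline of Aug 30, 2001; done Aug 26, 2001 — timely.
Step 3 — must wait 10 days from Sep 23, 2001 (end of the 28-day response period, which began when the cure demand is delivered on Aug 26, 2001), so not before Oct 3, 2001; done Oct 5, 2001, after the minimum wait.
Step 4 — counting 121 days from Aug 25, 2001 (when the written notice is served) gives a deadline of Dec 24, 2001; completed Nov 22, 2001, before the deadline.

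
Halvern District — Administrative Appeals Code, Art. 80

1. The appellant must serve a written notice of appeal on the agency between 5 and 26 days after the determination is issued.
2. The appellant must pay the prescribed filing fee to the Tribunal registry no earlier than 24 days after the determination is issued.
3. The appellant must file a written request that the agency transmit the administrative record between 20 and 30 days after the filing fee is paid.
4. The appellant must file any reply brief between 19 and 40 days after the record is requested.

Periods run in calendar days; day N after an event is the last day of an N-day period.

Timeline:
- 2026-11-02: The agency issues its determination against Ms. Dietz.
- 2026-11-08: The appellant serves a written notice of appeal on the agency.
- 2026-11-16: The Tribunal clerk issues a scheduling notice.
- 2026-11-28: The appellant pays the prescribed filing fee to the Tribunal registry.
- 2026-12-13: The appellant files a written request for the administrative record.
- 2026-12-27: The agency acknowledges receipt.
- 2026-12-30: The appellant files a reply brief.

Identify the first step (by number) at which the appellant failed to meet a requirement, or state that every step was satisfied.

Step 1 — 5 and 26 days from 2026-11-02 (when the determination is issued) are 2026-11-07 and 2026-11-28 respectively; done 2026-11-08, which is between those dates.
Step 2 — must wait 24 days from 2026-11-02 (when the determination is issued), so not before 2026-11-26; done 2026-11-28, after the minimum wait.
Step 3 — 20 and 30 days from 2026-11-28 (when the filing fee is paid) are 2026-12-18 and 2026-12-28 respectively; 2026-12-13 is 5 days too early.
No need to go further; step 3 was not satisfied.

Step 3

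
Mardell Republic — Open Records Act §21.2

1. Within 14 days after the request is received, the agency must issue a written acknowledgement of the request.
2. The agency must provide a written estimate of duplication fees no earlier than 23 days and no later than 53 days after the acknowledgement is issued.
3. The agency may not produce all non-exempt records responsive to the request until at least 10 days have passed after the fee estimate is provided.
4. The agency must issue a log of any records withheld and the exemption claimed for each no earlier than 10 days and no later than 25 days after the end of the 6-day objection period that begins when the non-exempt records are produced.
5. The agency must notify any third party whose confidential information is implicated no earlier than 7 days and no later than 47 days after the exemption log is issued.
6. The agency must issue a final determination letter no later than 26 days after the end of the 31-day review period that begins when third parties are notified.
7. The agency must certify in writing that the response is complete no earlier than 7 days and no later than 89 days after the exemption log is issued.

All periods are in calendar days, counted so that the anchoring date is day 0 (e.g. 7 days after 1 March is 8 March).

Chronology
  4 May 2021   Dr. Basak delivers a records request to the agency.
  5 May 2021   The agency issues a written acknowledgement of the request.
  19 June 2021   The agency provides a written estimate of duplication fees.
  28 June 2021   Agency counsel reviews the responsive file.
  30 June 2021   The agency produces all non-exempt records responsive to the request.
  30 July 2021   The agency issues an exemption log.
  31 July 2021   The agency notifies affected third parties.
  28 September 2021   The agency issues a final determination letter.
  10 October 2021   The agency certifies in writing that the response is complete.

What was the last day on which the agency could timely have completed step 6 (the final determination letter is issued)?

26 September 2021

Third parties are notified on 31 July 2021; the 31-day review period therefore ends 31 August 2021, and step 6 runs from that date. 26 days after 31 August 2021 is 26 September 2021.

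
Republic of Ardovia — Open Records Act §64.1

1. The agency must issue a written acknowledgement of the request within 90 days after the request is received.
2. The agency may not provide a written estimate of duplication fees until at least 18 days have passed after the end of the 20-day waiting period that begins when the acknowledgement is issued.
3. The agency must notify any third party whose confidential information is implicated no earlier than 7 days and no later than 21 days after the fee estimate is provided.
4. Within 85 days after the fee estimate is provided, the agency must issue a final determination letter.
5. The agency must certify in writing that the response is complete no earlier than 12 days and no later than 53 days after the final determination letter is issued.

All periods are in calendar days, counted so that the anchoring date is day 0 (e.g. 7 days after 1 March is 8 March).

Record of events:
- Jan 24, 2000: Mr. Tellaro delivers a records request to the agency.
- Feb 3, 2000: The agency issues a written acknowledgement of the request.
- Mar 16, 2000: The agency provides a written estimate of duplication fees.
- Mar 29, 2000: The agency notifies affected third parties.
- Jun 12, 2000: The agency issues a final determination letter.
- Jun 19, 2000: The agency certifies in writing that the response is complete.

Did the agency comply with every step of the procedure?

Step 1: 90 days after Jan 24, 2000 (when the request is received) is Apr 23, 2000; completed Feb 3, 2000, before the deadline.
Step 2: the earliest permitted date is 18 days after Feb 23, 2000 (end of the 20-day waiting period, which began when the acknowledgement is issued on Feb 3, 2000), i.e. Mar 12, 2000; Mar 16, 2000 is on or after that date.
Step 3: the window is 7–21 days after Mar 16, 2000 (when the fee estimate is provided), so Mar 23, 2000 through Apr 6, 2000; done Mar 29, 2000, which is between those dates.
Step 4: 85 days after Mar 16, 2000 (when the fee estimate is provided) is Jun 9, 2000; not done until Jun 12, 2000, 3 days after the deadline.

No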